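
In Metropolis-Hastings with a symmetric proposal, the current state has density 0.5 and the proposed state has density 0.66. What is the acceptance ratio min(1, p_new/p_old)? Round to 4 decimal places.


Ratio = p_new / p_old = 0.66 / 0.5 = 1.32
Acceptance = min(1, 1.32) = 1.0

1.0


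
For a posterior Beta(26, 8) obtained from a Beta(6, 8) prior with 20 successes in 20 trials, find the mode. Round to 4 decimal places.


Mode = (alpha - 1) / (alpha + beta - 2)
= 25 / 32
= 0.7812

0.7812


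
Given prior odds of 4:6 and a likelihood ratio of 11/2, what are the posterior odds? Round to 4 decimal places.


Posterior odds = prior odds * LR
Prior odds = 4/6 = 0.6667
LR = 11/2 = 5.5
Posterior odds = 0.6667 * 5.5 = 3.6667

3.6667


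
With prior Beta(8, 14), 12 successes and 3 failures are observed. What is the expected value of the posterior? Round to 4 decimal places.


Posterior = Beta(20, 17)
E[theta] = alpha/(alpha+beta)
= 20/37 = 0.5405

0.5405


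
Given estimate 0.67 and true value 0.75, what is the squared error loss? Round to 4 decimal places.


Squared error = (estimate - true)^2
Difference = -0.08
Loss = -0.08^2 = 0.0064

0.0064


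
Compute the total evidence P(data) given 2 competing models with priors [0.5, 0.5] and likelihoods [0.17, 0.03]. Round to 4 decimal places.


Marginal likelihood = sum P(model_i) * P(data|model_i)
Model 1: 0.5 * 0.17 = 0.085
Model 2: 0.5 * 0.03 = 0.015
Total = 0.1

0.1


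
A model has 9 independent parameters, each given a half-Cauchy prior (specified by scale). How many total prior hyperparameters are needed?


Each half-Cauchy prior needs 1 hyperparameter (scale).
Total = 1 * 9 = 9

9


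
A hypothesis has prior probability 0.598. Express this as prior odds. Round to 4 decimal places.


Odds = P(H) / P(not H) = 0.598 / 0.402
= 1.4876

1.4876


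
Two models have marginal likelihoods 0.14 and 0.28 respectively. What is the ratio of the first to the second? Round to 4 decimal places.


Evidence ratio = 0.14 / 0.28
= 0.5

0.5


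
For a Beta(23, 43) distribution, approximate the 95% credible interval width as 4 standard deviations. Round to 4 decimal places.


Variance of Beta(a,b) = ab / ((a+b)^2 * (a+b+1))
= 23*43 / ((66)^2 * 67)
= 0.0034
SD = sqrt(0.0034) = 0.0582
Width = 4 * SD = 0.2329

0.2329


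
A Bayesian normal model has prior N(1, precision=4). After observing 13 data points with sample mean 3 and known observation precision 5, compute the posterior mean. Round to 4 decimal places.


Posterior mean = (prior_precision * prior_mean + n * data_precision * data_mean) / (prior_precision + n * data_precision)
Numerator = 4*1 + 13*5*3 = 199
Denominator = 4 + 13*5 = 69
Posterior mean = 2.8841

2.8841


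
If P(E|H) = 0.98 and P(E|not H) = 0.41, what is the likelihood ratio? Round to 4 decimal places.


Likelihood ratio = P(E|H) / P(E|not H)
= 0.98 / 0.41
= 2.3902

2.3902


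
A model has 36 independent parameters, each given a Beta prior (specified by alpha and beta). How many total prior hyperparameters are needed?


Each Beta prior needs 2 hyperparameters (alpha and beta).
Total = 2 * 36 = 72

72


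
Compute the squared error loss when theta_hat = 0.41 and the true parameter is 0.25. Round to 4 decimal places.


L = (theta_hat - theta_true)^2
= (0.41 - 0.25)^2
= 0.16^2 = 0.0256

0.0256


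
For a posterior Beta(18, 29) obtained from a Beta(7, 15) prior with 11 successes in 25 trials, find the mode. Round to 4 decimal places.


Mode = (alpha - 1) / (alpha + beta - 2)
= 17 / 45
= 0.3778

0.3778


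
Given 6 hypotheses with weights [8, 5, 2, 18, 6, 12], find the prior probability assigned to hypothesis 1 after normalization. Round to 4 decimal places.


To normalize, divide each weight by the sum of all weights.
Sum = 51
Prior(H1) = 8/51 = 0.1569

0.1569


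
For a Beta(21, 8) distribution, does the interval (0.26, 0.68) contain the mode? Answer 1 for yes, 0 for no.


Mode of Beta(a,b) = (a-1)/(a+b-2)
= (21-1)/(21+8-2) = 0.7407
Check: 0.26 <= 0.7407 <= 0.68?
Result: 0

0


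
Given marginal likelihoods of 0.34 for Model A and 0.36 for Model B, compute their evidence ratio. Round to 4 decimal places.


Ratio = ML(A) / ML(B) = 0.34/0.36
= 0.9444

0.9444


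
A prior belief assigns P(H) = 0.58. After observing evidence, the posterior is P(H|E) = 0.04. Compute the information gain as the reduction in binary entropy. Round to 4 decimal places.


H(prior) = -0.58*log2(0.58) - 0.42*log2(0.42)
= 0.9815
H(post) = -0.04*log2(0.04) - 0.96*log2(0.96)
= 0.2423
IG = 0.9815 - 0.2423 = 0.7392

0.7392


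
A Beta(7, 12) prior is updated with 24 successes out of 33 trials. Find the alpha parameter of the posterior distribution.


In the Beta-Binomial conjugate update:
alpha_post = alpha_prior + successes
= 7 + 24
= 31

31


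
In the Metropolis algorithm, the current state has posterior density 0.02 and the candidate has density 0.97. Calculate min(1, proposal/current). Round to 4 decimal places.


Ratio = 0.97/0.02 = 48.5
Acceptance probability = min(1, 48.5)
= 1.0

1.0


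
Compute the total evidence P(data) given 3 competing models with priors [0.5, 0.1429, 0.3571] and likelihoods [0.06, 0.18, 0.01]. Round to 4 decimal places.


Marginal likelihood = sum P(model_i) * P(data|model_i)
Model 1: 0.5 * 0.06 = 0.03
Model 2: 0.1429 * 0.18 = 0.0257
Model 3: 0.3571 * 0.01 = 0.0036
Total = 0.0593

0.0593


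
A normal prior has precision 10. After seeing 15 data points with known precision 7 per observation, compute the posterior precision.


In the conjugate normal model, precisions add:
tau_posterior = tau_prior + n * tau_data
= 10 + 15*7 = 115

115


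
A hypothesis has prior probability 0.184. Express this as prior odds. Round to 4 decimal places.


Odds = P(H) / P(not H) = 0.184 / 0.816
= 0.2255

0.2255


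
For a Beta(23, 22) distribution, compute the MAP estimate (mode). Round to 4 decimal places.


MAP = mode = (a-1)/(a+b-2)
= (23-1)/(23+22-2)
= 22/43 = 0.5116

0.5116


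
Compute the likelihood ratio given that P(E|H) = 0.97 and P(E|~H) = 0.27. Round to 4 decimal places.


LR = P(E|H) / P(E|~H)
= 0.97 / 0.27 = 3.5926

3.5926


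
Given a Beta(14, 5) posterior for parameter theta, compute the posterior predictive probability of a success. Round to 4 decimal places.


For a Beta-Bernoulli model, the predictive probability is the mean:
P(success) = 14/(14+5) = 14/19 = 0.7368

0.7368


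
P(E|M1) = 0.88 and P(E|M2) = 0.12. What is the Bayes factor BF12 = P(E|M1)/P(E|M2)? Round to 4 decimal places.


Bayes factor BF12 = P(E|M1) / P(E|M2)
= 0.88 / 0.12
= 7.3333

7.3333


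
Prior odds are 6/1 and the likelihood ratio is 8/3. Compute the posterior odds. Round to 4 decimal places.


Posterior odds = prior odds * likelihood ratio
= (6/1) * (8/3)
= 48 / 3
= 16.0

16.0


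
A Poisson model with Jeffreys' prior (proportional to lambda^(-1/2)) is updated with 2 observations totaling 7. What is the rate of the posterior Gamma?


Posterior = Gamma(0.5 + S, n)
= Gamma(0.5 + 7, 2)
Posterior rate = 0 + n = 2

2.0


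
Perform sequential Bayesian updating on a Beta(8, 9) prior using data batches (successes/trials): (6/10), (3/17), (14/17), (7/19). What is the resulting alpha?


Accumulate successes: 30
Posterior alpha = prior alpha + sum of successes
= 8 + 30 = 38

38


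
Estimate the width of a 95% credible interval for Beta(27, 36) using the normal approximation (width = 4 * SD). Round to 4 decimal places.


For Beta(a,b): Var = ab/((a+b)^2(a+b+1))
Var = 0.0038, SD = 0.0619
Approximate 95% CI width = 4 * 0.0619 = 0.2474

0.2474


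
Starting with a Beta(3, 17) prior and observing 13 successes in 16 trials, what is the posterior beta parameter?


Posterior beta = prior beta + failures
Failures = 16 - 13 = 3
beta_post = 17 + 3 = 20

20


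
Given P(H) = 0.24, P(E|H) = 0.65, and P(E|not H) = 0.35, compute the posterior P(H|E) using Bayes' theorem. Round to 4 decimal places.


By Bayes' theorem: P(H|E) = P(E|H)*P(H) / P(E)
P(E) = P(E|H)*P(H) + P(E|not H)*P(not H)
P(E) = 0.65*0.24 + 0.35*0.76 = 0.422
P(H|E) = 0.65*0.24 / 0.422 = 0.3697

0.3697


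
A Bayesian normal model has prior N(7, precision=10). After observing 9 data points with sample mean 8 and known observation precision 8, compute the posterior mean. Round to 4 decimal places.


Posterior mean = (prior_precision * prior_mean + n * data_precision * data_mean) / (prior_precision + n * data_precision)
Numerator = 10*7 + 9*8*8 = 646
Denominator = 10 + 9*8 = 82
Posterior mean = 7.878

7.878


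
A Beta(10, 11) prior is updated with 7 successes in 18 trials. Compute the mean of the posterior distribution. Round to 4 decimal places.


After update: Beta(17, 22)
Mean = 17 / (17 + 22) = 17 / 39
= 0.4359

0.4359


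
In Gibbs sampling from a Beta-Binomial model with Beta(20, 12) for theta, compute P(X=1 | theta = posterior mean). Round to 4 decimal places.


Posterior mean = alpha/(alpha+beta) = 20/32 = 0.625
P(X=1|theta=mean) = theta = 0.625

0.625


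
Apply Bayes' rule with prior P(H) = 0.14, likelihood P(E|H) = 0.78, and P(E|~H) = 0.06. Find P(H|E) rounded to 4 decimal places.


Step 1: Compute marginal P(E) = P(E|H)P(H) + P(E|~H)P(~H)
= 0.78*0.14 + 0.06*0.86 = 0.1608
Step 2: P(H|E) = P(E|H)P(H)/P(E) = 0.1092/0.1608
= 0.6791

0.6791


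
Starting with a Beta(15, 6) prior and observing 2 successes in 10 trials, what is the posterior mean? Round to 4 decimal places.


Posterior parameters: alpha = 15 + 2 = 17
beta = 6 + 8 = 14
Posterior mean = alpha / (alpha + beta) = 17 / 31
= 0.5484

0.5484


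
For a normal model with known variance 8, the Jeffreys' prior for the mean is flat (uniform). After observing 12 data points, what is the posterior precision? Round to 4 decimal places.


Jeffreys' prior for normal mean (known variance) is flat.
Prior precision = 0.
Posterior precision = prior_prec + n/sigma^2 = 0 + 12/8
= 1.5

1.5


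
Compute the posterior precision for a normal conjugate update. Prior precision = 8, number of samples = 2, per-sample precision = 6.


tau_post = tau_0 + n * tau
= 8 + 2 * 6 = 20

20


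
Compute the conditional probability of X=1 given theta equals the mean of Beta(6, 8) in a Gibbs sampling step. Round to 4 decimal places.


Mean of Beta(6, 8) = 0.4286
P(X=1 | theta=0.4286) = 0.4286

0.4286


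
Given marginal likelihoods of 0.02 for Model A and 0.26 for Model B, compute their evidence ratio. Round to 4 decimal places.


Ratio = ML(A) / ML(B) = 0.02/0.26
= 0.0769

0.0769


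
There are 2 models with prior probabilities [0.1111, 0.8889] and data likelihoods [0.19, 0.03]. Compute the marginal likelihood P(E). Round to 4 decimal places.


P(E) = sum over models of P(M_i) * P(E|M_i)
= 0.1111*0.19 + 0.8889*0.03
= 0.0478

0.0478


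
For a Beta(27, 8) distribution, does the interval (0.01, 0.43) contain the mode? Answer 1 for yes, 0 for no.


Mode of Beta(a,b) = (a-1)/(a+b-2)
= (27-1)/(27+8-2) = 0.7879
Check: 0.01 <= 0.7879 <= 0.43?
Result: 0

0


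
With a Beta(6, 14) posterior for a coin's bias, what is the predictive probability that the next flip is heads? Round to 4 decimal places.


The predictive probability equals the posterior mean.
P(next = heads) = alpha / (alpha + beta)
= 6 / 20 = 0.3

0.3


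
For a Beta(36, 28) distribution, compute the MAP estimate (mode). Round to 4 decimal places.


MAP = mode = (a-1)/(a+b-2)
= (36-1)/(36+28-2)
= 35/62 = 0.5645

0.5645


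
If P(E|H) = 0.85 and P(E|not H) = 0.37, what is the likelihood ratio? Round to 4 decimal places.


Likelihood ratio = P(E|H) / P(E|not H)
= 0.85 / 0.37
= 2.2973

2.2973


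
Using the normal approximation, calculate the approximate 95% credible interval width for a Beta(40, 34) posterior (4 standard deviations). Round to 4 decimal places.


Var(Beta) = 40*34/(74^2 * 75) = 0.0033
SD = 0.0575
Width ~ 4*SD = 0.2302

0.2302


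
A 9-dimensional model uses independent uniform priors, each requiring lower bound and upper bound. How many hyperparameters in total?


Per parameter: 2 (lower bound and upper bound).
Total = 9 * 2 = 18

18


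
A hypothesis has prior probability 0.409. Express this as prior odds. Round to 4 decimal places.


Odds = P(H) / P(not H) = 0.409 / 0.591
= 0.692

0.692


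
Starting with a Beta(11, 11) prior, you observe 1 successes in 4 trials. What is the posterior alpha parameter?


For a Beta-Binomial conjugate model:
Posterior alpha = prior alpha + number of successes
= 11 + 1 = 12

12


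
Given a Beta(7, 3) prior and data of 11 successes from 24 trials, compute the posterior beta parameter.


Number of failures = 24 - 11 = 13
Posterior beta = 3 + 13 = 16

16


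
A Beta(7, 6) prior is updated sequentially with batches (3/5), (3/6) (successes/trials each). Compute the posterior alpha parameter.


Sequential conjugate updating is equivalent to a single batch update.
Total successes across all batches = 6
alpha_posterior = alpha_prior + total_successes = 7 + 6
= 13

13


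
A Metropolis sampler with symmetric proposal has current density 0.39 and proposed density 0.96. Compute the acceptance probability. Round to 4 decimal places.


For symmetric proposals, acceptance = min(1, pi(x*)/pi(x))
= min(1, 0.96/0.39)
= min(1, 2.4615) = 1.0

1.0


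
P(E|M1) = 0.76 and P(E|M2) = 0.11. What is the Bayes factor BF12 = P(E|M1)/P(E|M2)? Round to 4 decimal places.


Bayes factor BF12 = P(E|M1) / P(E|M2)
= 0.76 / 0.11
= 6.9091

6.9091


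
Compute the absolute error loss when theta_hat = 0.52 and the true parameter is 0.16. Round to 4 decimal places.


L = |theta_hat - theta_true|
= |0.52 - 0.16| = 0.36

0.36


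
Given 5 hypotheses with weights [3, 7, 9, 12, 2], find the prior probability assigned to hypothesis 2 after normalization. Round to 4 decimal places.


To normalize, divide each weight by the sum of all weights.
Sum = 33
Prior(H2) = 7/33 = 0.2121

0.2121


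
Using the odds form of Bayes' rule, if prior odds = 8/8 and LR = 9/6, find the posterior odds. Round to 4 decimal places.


Bayes' rule in odds form: posterior odds = prior odds * LR
= (8 * 9) / (8 * 6)
= 72/48 = 1.5

1.5


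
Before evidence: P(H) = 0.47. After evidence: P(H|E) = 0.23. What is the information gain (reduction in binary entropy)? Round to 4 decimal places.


Prior entropy = 0.9974
Posterior entropy = 0.778
Information gain = 0.9974 - 0.778 = 0.2194

0.2194


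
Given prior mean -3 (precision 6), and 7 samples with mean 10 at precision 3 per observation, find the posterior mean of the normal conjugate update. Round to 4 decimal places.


The posterior mean is a precision-weighted average of prior and data.
Post. prec. = 6 + 21 = 27
Post. mean = (-18 + 210)/27 = 192/27 = 7.1111

7.1111


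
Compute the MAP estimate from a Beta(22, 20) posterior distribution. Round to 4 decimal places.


MAP = mode of Beta distribution
= (alpha - 1)/(alpha + beta - 2)
= (22-1)/(22+20-2)
= 21/40 = 0.525

0.525


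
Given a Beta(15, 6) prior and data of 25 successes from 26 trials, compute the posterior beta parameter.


Number of failures = 26 - 25 = 1
Posterior beta = 6 + 1 = 7

7


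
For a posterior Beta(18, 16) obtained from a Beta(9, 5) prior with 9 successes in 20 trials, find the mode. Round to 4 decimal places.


Mode = (alpha - 1) / (alpha + beta - 2)
= 17 / 32
= 0.5312

0.5312


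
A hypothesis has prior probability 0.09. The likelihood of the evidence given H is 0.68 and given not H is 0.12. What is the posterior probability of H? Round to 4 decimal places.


Using Bayes' theorem:
P(E) = 0.09 * 0.68 + 0.91 * 0.12
P(E) = 0.1704
P(H|E) = (0.09 * 0.68) / 0.1704 = 0.3592

0.3592


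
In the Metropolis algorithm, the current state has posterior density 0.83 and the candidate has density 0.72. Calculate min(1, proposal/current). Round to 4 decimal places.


Ratio = 0.72/0.83 = 0.8675
Acceptance probability = min(1, 0.8675)
= 0.8675

0.8675


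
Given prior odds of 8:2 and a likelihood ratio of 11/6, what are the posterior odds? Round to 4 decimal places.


Posterior odds = prior odds * LR
Prior odds = 8/2 = 4.0
LR = 11/6 = 1.8333
Posterior odds = 4.0 * 1.8333 = 7.3333

7.3333


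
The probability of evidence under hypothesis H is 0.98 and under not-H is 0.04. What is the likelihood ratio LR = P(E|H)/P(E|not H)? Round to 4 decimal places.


LR = 0.98 / 0.04
= 24.5

24.5


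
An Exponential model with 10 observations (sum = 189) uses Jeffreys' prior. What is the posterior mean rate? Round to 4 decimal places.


Posterior Gamma(10, 189)
E[lambda] = 10/189 = 0.0529

0.0529


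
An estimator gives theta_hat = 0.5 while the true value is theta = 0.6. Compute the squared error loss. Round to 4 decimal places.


The squared error loss is (theta_hat - theta)^2
= (0.5 - 0.6)^2
= (-0.1)^2 = 0.01

0.01


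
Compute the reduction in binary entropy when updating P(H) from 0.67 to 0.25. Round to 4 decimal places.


H_before = -p*log2(p) - (1-p)*log2(1-p) for p=0.67: 0.9149
H_after for p=0.25: 0.8113
Reduction = 0.9149 - 0.8113 = 0.1036

0.1036


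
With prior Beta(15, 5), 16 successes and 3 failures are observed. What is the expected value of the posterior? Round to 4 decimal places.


Posterior = Beta(31, 8)
E[theta] = alpha/(alpha+beta)
= 31/39 = 0.7949

0.7949


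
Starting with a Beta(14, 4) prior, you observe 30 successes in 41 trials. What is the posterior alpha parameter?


For a Beta-Binomial conjugate model:
Posterior alpha = prior alpha + number of successes
= 14 + 30 = 44

44


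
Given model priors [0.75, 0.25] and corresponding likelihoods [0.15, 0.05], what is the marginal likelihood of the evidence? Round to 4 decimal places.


P(E) = sum_i P(M_i) P(E|M_i)
= 0.1125 + 0.0125
= 0.125

0.125


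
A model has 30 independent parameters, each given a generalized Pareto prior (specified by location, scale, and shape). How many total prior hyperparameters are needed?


Each generalized Pareto prior needs 3 hyperparameters (location, scale, and shape).
Total = 3 * 30 = 90

90


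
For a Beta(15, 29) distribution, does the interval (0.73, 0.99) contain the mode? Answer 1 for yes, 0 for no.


Mode of Beta(a,b) = (a-1)/(a+b-2)
= (15-1)/(15+29-2) = 0.3333
Check: 0.73 <= 0.3333 <= 0.99?
Result: 0

0


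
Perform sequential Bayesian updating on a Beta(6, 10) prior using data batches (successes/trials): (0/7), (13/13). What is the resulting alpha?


Accumulate successes: 13
Posterior alpha = prior alpha + sum of successes
= 6 + 13 = 19

19


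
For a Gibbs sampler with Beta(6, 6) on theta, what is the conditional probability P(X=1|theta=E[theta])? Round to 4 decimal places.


E[theta] = 6/(6+6) = 0.5
P(X=1|theta) = theta = 0.5

0.5


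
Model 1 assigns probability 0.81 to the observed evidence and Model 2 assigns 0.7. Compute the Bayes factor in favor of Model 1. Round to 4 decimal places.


BF = P(data|M1) / P(data|M2)
= 0.81 / 0.7 = 1.1571

1.1571


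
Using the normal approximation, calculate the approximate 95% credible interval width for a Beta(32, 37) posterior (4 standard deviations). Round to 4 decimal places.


Var(Beta) = 32*37/(69^2 * 70) = 0.0036
SD = 0.0596
Width ~ 4*SD = 0.2384

0.2384


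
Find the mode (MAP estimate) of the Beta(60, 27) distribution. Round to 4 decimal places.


For Beta(a,b) with a,b > 1:
Mode = (a-1)/(a+b-2) = (60-1)/(87-2)
= 59/85 = 0.6941

0.6941


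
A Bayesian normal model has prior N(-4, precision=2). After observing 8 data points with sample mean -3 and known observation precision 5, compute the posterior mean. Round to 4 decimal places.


Posterior mean = (prior_precision * prior_mean + n * data_precision * data_mean) / (prior_precision + n * data_precision)
Numerator = 2*-4 + 8*5*-3 = -128
Denominator = 2 + 8*5 = 42
Posterior mean = -3.0476

-3.0476


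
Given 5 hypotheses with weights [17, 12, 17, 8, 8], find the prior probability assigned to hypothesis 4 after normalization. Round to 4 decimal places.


To normalize, divide each weight by the sum of all weights.
Sum = 62
Prior(H4) = 8/62 = 0.129

0.129


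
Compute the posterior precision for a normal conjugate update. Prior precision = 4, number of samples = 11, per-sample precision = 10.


tau_post = tau_0 + n * tau
= 4 + 11 * 10 = 114

114


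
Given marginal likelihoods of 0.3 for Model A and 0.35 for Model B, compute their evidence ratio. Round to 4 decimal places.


Ratio = ML(A) / ML(B) = 0.3/0.35
= 0.8571

0.8571


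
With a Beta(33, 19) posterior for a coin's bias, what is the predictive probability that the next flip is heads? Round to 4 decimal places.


The predictive probability equals the posterior mean.
P(next = heads) = alpha / (alpha + beta)
= 33 / 52 = 0.6346

0.6346


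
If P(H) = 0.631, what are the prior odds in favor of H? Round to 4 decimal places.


Prior odds = P(H) / (1 - P(H))
= 0.631 / 0.369
= 1.71

1.71


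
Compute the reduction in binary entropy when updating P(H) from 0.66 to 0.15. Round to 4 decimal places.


H_before = -p*log2(p) - (1-p)*log2(1-p) for p=0.66: 0.9248
H_after for p=0.15: 0.6098
Reduction = 0.9248 - 0.6098 = 0.315

0.315


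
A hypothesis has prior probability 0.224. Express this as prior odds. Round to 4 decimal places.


Odds = P(H) / P(not H) = 0.224 / 0.776
= 0.2887

0.2887


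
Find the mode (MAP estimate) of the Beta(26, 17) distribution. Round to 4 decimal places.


For Beta(a,b) with a,b > 1:
Mode = (a-1)/(a+b-2) = (26-1)/(43-2)
= 25/41 = 0.6098

0.6098


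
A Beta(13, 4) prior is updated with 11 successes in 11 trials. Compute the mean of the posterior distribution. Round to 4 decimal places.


After update: Beta(24, 4)
Mean = 24 / (24 + 4) = 24 / 28
= 0.8571

0.8571


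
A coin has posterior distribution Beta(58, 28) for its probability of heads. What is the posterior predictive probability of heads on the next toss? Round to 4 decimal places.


Posterior predictive = E[theta] = alpha/(alpha+beta)
= 58/86
= 0.6744

0.6744


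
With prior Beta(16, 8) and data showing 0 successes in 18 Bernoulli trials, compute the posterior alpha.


Conjugate update: alpha_posterior = alpha_prior + k
= 16 + 0 = 16

16


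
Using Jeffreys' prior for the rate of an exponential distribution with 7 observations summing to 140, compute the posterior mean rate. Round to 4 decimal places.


Jeffreys' prior leads to posterior Gamma(7, 140).
Mean = 7/140 = 0.05

0.05


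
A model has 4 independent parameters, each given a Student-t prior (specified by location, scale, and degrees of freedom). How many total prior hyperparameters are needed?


Each Student-t prior needs 3 hyperparameters (location, scale, and degrees of freedom).
Total = 3 * 4 = 12

12


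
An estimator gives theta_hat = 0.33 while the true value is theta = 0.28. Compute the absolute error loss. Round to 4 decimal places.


The absolute error loss is |theta_hat - theta|
= |0.33 - 0.28|
= 0.05

0.05


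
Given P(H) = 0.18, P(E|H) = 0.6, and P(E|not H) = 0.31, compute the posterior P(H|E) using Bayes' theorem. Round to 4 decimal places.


By Bayes' theorem: P(H|E) = P(E|H)*P(H) / P(E)
P(E) = P(E|H)*P(H) + P(E|not H)*P(not H)
P(E) = 0.6*0.18 + 0.31*0.82 = 0.3622
P(H|E) = 0.6*0.18 / 0.3622 = 0.2982

0.2982


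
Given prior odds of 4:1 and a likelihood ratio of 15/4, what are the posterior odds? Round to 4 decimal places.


Posterior odds = prior odds * LR
Prior odds = 4/1 = 4.0
LR = 15/4 = 3.75
Posterior odds = 4.0 * 3.75 = 15.0

15.0


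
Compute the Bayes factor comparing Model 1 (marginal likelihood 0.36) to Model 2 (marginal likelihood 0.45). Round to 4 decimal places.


BF12 = marginal likelihood of M1 / marginal likelihood of M2
= 0.36/0.45
= 0.8

0.8


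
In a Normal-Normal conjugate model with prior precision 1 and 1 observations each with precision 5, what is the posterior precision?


Posterior precision = prior precision + n * observation precision
= 1 + 1 * 5
= 1 + 5 = 6

6


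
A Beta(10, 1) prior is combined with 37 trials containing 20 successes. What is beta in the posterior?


In conjugate updating:
beta_posterior = beta_prior + (n - k)
= 1 + (37 - 20)
= 1 + 17 = 18

18


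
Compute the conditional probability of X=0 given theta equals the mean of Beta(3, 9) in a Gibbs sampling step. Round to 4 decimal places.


Mean of Beta(3, 9) = 0.25
P(X=0 | theta=0.25) = 0.75

0.75


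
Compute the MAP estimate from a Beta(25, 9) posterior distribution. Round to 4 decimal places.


MAP = mode of Beta distribution
= (alpha - 1)/(alpha + beta - 2)
= (25-1)/(25+9-2)
= 24/32 = 0.75

0.75


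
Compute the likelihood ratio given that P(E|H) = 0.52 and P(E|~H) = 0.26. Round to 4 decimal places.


LR = P(E|H) / P(E|~H)
= 0.52 / 0.26 = 2.0

2.0


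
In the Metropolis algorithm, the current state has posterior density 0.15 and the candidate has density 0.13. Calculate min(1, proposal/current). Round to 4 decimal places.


Ratio = 0.13/0.15 = 0.8667
Acceptance probability = min(1, 0.8667)
= 0.8667

0.8667


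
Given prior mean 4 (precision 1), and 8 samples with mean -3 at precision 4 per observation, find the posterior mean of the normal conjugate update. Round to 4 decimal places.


The posterior mean is a precision-weighted average of prior and data.
Post. prec. = 1 + 32 = 33
Post. mean = (4 + -96)/33 = -92/33 = -2.7879

-2.7879


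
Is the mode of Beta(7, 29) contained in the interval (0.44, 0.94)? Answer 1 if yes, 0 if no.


Mode = (a-1)/(a+b-2) = 6/34 = 0.1765
Interval: (0.44, 0.94)
Contains mode? 0

0


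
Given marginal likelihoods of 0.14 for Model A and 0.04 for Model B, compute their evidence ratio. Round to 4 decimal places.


Ratio = ML(A) / ML(B) = 0.14/0.04
= 3.5

3.5


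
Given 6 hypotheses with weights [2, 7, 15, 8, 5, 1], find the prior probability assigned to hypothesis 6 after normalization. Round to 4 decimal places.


To normalize, divide each weight by the sum of all weights.
Sum = 38
Prior(H6) = 1/38 = 0.0263

0.0263


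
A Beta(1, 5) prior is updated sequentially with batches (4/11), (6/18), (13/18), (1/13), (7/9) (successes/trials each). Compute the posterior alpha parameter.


Sequential conjugate updating is equivalent to a single batch update.
Total successes across all batches = 31
alpha_posterior = alpha_prior + total_successes = 1 + 31
= 32

32


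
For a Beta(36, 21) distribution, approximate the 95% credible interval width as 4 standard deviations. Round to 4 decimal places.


Variance of Beta(a,b) = ab / ((a+b)^2 * (a+b+1))
= 36*21 / ((57)^2 * 58)
= 0.004
SD = sqrt(0.004) = 0.0633
Width = 4 * SD = 0.2534

0.2534


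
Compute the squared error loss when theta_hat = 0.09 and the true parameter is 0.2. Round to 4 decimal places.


L = (theta_hat - theta_true)^2
= (0.09 - 0.2)^2
= -0.11^2 = 0.0121

0.0121


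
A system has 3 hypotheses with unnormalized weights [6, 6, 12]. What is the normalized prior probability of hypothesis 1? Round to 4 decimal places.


The normalized prior is the weight divided by the total.
Total weight = 24
P(H1) = 6 / 24 = 0.25

0.25


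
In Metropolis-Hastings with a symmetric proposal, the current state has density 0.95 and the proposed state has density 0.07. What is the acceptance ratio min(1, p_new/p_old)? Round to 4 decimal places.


Ratio = p_new / p_old = 0.07 / 0.95 = 0.0737
Acceptance = min(1, 0.0737) = 0.0737

0.0737


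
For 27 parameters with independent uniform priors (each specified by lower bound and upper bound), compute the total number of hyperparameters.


A uniform prior has 2 hyperparameters per parameter.
Total = 27 * 2 = 54

54


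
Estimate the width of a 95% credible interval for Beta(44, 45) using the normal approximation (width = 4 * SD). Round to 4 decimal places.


For Beta(a,b): Var = ab/((a+b)^2(a+b+1))
Var = 0.0028, SD = 0.0527
Approximate 95% CI width = 4 * 0.0527 = 0.2108

0.2108


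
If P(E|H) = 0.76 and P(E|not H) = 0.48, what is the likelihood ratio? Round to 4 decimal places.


Likelihood ratio = P(E|H) / P(E|not H)
= 0.76 / 0.48
= 1.5833

1.5833


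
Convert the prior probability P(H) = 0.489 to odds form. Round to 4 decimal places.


P(not H) = 1 - 0.489 = 0.511
Odds = 0.489 / 0.511 = 0.9569

0.9569


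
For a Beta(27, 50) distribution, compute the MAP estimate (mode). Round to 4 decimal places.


MAP = mode = (a-1)/(a+b-2)
= (27-1)/(27+50-2)
= 26/75 = 0.3467

0.3467


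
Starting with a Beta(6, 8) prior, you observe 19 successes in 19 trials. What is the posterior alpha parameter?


For a Beta-Binomial conjugate model:
Posterior alpha = prior alpha + number of successes
= 6 + 19 = 25

25


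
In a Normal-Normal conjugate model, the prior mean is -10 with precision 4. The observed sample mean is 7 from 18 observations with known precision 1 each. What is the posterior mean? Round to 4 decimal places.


Posterior precision = tau0 + n*tau = 4 + 18*1 = 22
Posterior mean = (tau0*mu0 + n*tau*xbar) / posterior_precision
= (4*-10 + 18*1*7) / 22
= 86 / 22 = 3.9091

3.9091


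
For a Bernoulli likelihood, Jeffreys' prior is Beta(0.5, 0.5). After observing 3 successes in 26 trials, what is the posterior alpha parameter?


Jeffreys' prior for Bernoulli is Beta(0.5, 0.5).
Posterior is Beta(0.5 + k, 0.5 + n - k).
Posterior alpha = 0.5 + k = 0.5 + 3 = 3.5

3.5


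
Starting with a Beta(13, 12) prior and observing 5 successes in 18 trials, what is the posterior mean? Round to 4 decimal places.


Posterior parameters: alpha = 13 + 5 = 18
beta = 12 + 13 = 25
Posterior mean = alpha / (alpha + beta) = 18 / 43
= 0.4186

0.4186


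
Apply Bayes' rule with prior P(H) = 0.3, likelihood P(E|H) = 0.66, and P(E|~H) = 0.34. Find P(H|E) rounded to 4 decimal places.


Step 1: Compute marginal P(E) = P(E|H)P(H) + P(E|~H)P(~H)
= 0.66*0.3 + 0.34*0.7 = 0.436
Step 2: P(H|E) = P(E|H)P(H)/P(E) = 0.198/0.436
= 0.4541

0.4541


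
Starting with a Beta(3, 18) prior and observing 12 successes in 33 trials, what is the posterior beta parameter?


Posterior beta = prior beta + failures
Failures = 33 - 12 = 21
beta_post = 18 + 21 = 39

39


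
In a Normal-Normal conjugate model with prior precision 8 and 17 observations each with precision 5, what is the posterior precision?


Posterior precision = prior precision + n * observation precision
= 8 + 17 * 5
= 8 + 85 = 93

93


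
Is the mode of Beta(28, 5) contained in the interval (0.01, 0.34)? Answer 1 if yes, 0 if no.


Mode = (a-1)/(a+b-2) = 27/31 = 0.871
Interval: (0.01, 0.34)
Contains mode? 0

0


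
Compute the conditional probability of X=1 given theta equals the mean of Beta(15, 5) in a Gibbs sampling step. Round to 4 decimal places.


Mean of Beta(15, 5) = 0.75
P(X=1 | theta=0.75) = 0.75

0.75


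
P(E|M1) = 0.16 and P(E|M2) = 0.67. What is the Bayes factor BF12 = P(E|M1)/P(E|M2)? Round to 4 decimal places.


Bayes factor BF12 = P(E|M1) / P(E|M2)
= 0.16 / 0.67
= 0.2388

0.2388


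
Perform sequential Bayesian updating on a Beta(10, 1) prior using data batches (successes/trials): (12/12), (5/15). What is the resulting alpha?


Accumulate successes: 17
Posterior alpha = prior alpha + sum of successes
= 10 + 17 = 27

27


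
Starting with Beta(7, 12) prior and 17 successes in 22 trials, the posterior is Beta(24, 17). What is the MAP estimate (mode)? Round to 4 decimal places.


The mode of Beta(a, b) when a > 1 and b > 1 is (a-1)/(a+b-2)
= (24 - 1) / (24 + 17 - 2)
= 23 / 39
= 0.5897

0.5897


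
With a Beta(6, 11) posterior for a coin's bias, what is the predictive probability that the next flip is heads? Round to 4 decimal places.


The predictive probability equals the posterior mean.
P(next = heads) = alpha / (alpha + beta)
= 6 / 17 = 0.3529

0.3529


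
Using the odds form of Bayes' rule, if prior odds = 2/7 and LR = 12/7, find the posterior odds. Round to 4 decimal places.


Bayes' rule in odds form: posterior odds = prior odds * LR
= (2 * 12) / (7 * 7)
= 24/49 = 0.4898

0.4898


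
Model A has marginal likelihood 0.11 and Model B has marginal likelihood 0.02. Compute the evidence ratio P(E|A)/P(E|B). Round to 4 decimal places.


Evidence ratio = P(E|A) / P(E|B)
= 0.11 / 0.02
= 5.5

5.5


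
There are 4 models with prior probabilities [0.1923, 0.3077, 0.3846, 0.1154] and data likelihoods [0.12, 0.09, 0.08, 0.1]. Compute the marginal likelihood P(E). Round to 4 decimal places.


P(E) = sum over models of P(M_i) * P(E|M_i)
= 0.1923*0.12 + 0.3077*0.09 + 0.3846*0.08 + 0.1154*0.1
= 0.0931

0.0931


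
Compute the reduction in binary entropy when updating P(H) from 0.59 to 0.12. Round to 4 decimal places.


H_before = -p*log2(p) - (1-p)*log2(1-p) for p=0.59: 0.9765
H_after for p=0.12: 0.5294
Reduction = 0.9765 - 0.5294 = 0.4471

0.4471


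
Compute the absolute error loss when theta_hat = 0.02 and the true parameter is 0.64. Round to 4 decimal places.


L = |theta_hat - theta_true|
= |0.02 - 0.64| = 0.62

0.62


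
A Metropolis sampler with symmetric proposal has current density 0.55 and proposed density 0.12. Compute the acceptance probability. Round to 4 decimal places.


For symmetric proposals, acceptance = min(1, pi(x*)/pi(x))
= min(1, 0.12/0.55)
= min(1, 0.2182) = 0.2182

0.2182


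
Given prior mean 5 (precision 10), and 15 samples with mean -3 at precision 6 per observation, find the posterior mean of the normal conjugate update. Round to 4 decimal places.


The posterior mean is a precision-weighted average of prior and data.
Post. prec. = 10 + 90 = 100
Post. mean = (50 + -270)/100 = -220/100 = -2.2

-2.2


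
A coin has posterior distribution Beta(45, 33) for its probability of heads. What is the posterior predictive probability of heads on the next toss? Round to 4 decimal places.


Posterior predictive = E[theta] = alpha/(alpha+beta)
= 45/78
= 0.5769

0.5769


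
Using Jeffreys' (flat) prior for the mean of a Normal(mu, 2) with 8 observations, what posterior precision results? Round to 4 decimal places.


Flat prior means prior precision is 0.
Posterior precision = n / sigma^2 = 8/2 = 4.0

4.0


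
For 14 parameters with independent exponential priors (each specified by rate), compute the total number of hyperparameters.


A exponential prior has 1 hyperparameter per parameter.
Total = 14 * 1 = 14

14


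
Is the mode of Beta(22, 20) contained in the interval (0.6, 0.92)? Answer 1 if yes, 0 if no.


Mode = (a-1)/(a+b-2) = 21/40 = 0.525
Interval: (0.6, 0.92)
Contains mode? 0

0


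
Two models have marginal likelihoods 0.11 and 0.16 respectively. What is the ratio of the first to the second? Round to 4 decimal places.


Evidence ratio = 0.11 / 0.16
= 0.6875

0.6875


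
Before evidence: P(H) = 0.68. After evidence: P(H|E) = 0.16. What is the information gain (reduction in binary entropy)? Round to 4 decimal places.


Prior entropy = 0.9044
Posterior entropy = 0.6343
Information gain = 0.9044 - 0.6343 = 0.2701

0.2701


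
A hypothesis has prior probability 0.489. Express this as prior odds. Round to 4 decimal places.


Odds = P(H) / P(not H) = 0.489 / 0.511
= 0.9569

0.9569


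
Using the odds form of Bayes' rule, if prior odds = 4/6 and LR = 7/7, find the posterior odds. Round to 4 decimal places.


Bayes' rule in odds form: posterior odds = prior odds * LR
= (4 * 7) / (6 * 7)
= 28/42 = 0.6667

0.6667


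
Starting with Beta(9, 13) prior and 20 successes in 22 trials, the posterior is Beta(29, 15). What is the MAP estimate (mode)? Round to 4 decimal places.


The mode of Beta(a, b) when a > 1 and b > 1 is (a-1)/(a+b-2)
= (29 - 1) / (29 + 15 - 2)
= 28 / 42
= 0.6667

0.6667


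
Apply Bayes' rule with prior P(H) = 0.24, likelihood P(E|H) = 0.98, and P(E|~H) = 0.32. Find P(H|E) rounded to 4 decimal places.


Step 1: Compute marginal P(E) = P(E|H)P(H) + P(E|~H)P(~H)
= 0.98*0.24 + 0.32*0.76 = 0.4784
Step 2: P(H|E) = P(E|H)P(H)/P(E) = 0.2352/0.4784
= 0.4916

0.4916


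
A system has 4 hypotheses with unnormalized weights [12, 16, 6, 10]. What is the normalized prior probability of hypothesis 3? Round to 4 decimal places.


The normalized prior is the weight divided by the total.
Total weight = 44
P(H3) = 6 / 44 = 0.1364

0.1364


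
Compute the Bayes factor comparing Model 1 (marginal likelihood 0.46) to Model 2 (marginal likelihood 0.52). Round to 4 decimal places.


BF12 = marginal likelihood of M1 / marginal likelihood of M2
= 0.46/0.52
= 0.8846

0.8846


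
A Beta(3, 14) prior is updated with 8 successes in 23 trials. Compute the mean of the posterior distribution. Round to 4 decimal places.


After update: Beta(11, 29)
Mean = 11 / (11 + 29) = 11 / 40
= 0.275

0.275


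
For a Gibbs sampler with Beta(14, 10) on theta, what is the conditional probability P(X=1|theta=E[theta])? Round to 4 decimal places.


E[theta] = 14/(14+10) = 0.5833
P(X=1|theta) = theta = 0.5833

0.5833


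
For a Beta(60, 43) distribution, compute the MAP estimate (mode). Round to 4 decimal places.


MAP = mode = (a-1)/(a+b-2)
= (60-1)/(60+43-2)
= 59/101 = 0.5842

0.5842


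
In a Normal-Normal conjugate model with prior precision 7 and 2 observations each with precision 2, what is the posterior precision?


Posterior precision = prior precision + n * observation precision
= 7 + 2 * 2
= 7 + 4 = 11

11


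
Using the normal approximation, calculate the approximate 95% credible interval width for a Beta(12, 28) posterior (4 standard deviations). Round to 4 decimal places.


Var(Beta) = 12*28/(40^2 * 41) = 0.0051
SD = 0.0716
Width ~ 4*SD = 0.2863

0.2863


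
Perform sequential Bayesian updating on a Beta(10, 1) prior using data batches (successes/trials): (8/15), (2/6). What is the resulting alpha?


Accumulate successes: 10
Posterior alpha = prior alpha + sum of successes
= 10 + 10 = 20

20


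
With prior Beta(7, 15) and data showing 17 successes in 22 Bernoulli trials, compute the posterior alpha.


Conjugate update: alpha_posterior = alpha_prior + k
= 7 + 17 = 24

24


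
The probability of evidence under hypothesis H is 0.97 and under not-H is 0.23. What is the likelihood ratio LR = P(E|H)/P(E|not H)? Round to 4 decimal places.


LR = 0.97 / 0.23
= 4.2174

4.2174


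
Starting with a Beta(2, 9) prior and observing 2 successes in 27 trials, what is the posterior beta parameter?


Posterior beta = prior beta + failures
Failures = 27 - 2 = 25
beta_post = 9 + 25 = 34

34


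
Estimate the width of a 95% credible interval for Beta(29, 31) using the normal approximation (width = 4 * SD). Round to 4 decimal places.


For Beta(a,b): Var = ab/((a+b)^2(a+b+1))
Var = 0.0041, SD = 0.064
Approximate 95% CI width = 4 * 0.064 = 0.2559

0.2559


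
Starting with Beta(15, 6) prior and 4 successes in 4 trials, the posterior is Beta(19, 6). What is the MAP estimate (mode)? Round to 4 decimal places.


The mode of Beta(a, b) when a > 1 and b > 1 is (a-1)/(a+b-2)
= (19 - 1) / (19 + 6 - 2)
= 18 / 23
= 0.7826

0.7826


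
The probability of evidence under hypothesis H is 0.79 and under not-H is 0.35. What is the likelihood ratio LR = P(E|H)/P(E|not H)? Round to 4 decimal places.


LR = 0.79 / 0.35
= 2.2571

2.2571


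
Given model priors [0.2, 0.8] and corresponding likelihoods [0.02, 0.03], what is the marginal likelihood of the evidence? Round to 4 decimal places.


P(E) = sum_i P(M_i) P(E|M_i)
= 0.004 + 0.024
= 0.028

0.028


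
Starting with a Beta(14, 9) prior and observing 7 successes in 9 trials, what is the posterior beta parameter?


Posterior beta = prior beta + failures
Failures = 9 - 7 = 2
beta_post = 9 + 2 = 11

11
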